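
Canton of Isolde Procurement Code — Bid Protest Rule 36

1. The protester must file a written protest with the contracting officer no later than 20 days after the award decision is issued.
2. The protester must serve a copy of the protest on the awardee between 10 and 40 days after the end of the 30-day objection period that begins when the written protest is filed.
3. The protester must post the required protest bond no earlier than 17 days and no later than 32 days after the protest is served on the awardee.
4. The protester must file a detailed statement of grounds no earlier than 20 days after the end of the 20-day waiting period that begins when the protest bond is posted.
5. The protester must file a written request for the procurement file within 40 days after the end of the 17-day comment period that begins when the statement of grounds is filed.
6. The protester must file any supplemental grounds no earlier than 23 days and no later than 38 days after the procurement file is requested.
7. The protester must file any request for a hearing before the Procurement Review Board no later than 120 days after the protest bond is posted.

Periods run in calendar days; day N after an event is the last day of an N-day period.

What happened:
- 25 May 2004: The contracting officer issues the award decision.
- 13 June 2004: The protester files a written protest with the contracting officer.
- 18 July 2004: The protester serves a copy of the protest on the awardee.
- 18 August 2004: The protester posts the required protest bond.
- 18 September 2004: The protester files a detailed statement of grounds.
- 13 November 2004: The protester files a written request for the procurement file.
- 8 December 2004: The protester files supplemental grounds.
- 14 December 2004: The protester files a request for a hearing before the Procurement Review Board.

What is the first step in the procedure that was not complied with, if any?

Step 2

Step 1: 20 days after 25 May 2004 (when the award decision is issued) is 14 June 2004; completed 13 June 2004, before the deadline.
Step 2: the window is 10–40 days after 13 July 2004 (end of the 30-day objection period, which began when the written protest is filed on 13 June 2004), so 23 July 2004 through 22 August 2004; 18 July 2004 is 5 days too early.
The analysis stops there.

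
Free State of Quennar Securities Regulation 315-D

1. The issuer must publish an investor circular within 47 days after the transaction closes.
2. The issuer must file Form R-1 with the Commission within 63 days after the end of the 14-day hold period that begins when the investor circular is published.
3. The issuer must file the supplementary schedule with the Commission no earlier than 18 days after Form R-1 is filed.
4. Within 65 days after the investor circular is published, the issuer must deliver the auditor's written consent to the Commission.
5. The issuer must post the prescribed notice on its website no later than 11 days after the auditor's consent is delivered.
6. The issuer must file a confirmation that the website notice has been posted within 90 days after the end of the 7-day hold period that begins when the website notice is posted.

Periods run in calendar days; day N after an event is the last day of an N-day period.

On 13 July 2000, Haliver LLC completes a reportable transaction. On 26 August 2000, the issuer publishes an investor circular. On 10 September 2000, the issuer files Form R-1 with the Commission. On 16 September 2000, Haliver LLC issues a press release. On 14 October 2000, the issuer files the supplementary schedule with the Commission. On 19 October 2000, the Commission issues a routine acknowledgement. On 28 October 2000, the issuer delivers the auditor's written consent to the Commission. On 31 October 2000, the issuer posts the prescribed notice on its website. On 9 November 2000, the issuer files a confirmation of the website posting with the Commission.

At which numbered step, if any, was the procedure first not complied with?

None — every step was satisfied

Step 1: 47 days after 13 July 2000 (when the transaction closes) is 29 August 2000; done 26 August 2000 — timely.
Step 2: 63 days after 9 September 2000 (end of the 14-day hold period, which began when the investor circular is published on 26 August 2000) is 11 November 2000; 10 September 2000 is within that limit.
Step 3: the earliest permitted date is 18 days after 10 September 2000 (when Form R-1 is filed), i.e. 28 September 2000; 14 October 2000 is on or after that date.
Step 4: 65 days after 26 August 2000 (when the investor circular is published) is 30 October 2000; 28 October 2000 is within that limit.
Step 5: 11 days after 28 October 2000 (when the auditor's consent is delivered) is 8 November 2000; 31 October 2000 is within that limit.
Step 6: 90 days after 7 November 2000 (end of the 7-day hold period, which began when the website notice is posted on 31 October 2000) is 5 February 2001; 9 November 2000 is within that limit.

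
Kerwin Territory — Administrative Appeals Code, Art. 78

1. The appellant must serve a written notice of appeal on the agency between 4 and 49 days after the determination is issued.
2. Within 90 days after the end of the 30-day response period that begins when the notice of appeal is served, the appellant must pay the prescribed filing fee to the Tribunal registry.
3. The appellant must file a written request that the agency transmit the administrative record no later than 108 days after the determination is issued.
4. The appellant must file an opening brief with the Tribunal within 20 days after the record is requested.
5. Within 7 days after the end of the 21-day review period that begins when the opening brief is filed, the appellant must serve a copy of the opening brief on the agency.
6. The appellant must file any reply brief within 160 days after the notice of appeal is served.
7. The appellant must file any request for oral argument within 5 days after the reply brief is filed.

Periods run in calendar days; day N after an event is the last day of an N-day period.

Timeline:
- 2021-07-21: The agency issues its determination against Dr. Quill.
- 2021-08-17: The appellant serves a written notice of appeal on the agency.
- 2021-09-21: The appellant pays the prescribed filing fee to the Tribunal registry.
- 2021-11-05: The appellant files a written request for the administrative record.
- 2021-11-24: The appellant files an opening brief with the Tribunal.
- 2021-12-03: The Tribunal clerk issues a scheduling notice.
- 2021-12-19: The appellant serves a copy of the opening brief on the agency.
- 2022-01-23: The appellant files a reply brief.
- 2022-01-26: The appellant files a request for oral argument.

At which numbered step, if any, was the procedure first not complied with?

Step 1: the window is 4–49 days after 2021-07-21 (when the determination is issued), so 2021-07-25 through 2021-09-08; 2021-08-17 falls inside that range.
Step 2: 90 days after 2021-09-16 (end of the 30-day response period, which began when the notice of appeal is served on 2021-08-17) is 2021-12-15; completed 2021-09-21, before the deadline.
Step 3: 108 days after 2021-07-21 (when the determination is issued) is 2021-11-06; 2021-11-05 is within that limit.
Step 4: 20 days after 2021-11-05 (when the record is requested) is 2021-11-25; done 2021-11-24 — timely.
Step 5: 7 days after 2021-12-15 (end of the 21-day review period, which began when the opening brief is filed on 2021-11-24) is 2021-12-22; done 2021-12-19 — timely.
Step 6: 160 days after 2021-08-17 (when the notice of appeal is served) is 2022-01-24; completed 2022-01-23, before the deadline.
Step 7: 5 days after 2022-01-23 (when the reply brief is filed) is 2022-01-28; done 2022-01-26 — timely.

None — every step was satisfied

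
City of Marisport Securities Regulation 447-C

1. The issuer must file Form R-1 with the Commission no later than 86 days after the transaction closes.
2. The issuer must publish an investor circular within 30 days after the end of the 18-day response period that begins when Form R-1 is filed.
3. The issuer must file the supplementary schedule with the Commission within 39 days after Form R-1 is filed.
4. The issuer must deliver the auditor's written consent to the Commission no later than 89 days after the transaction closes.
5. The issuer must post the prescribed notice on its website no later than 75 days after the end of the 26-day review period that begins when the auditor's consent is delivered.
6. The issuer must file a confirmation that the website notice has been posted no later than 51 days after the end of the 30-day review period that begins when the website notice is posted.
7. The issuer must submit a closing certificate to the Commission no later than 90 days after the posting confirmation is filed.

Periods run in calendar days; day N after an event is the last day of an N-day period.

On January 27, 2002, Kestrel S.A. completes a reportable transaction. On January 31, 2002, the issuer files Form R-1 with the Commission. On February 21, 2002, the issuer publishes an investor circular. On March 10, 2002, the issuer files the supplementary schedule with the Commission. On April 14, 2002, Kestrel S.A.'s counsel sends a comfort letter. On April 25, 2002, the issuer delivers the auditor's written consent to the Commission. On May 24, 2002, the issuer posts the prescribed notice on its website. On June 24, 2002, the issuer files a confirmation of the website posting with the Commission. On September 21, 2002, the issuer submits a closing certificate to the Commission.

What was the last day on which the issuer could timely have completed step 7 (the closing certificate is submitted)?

Step 7 runs from June 24, 2002, when the posting confirmation is filed. 90 days after June 24, 2002 is September 22, 2002.

September 22, 2002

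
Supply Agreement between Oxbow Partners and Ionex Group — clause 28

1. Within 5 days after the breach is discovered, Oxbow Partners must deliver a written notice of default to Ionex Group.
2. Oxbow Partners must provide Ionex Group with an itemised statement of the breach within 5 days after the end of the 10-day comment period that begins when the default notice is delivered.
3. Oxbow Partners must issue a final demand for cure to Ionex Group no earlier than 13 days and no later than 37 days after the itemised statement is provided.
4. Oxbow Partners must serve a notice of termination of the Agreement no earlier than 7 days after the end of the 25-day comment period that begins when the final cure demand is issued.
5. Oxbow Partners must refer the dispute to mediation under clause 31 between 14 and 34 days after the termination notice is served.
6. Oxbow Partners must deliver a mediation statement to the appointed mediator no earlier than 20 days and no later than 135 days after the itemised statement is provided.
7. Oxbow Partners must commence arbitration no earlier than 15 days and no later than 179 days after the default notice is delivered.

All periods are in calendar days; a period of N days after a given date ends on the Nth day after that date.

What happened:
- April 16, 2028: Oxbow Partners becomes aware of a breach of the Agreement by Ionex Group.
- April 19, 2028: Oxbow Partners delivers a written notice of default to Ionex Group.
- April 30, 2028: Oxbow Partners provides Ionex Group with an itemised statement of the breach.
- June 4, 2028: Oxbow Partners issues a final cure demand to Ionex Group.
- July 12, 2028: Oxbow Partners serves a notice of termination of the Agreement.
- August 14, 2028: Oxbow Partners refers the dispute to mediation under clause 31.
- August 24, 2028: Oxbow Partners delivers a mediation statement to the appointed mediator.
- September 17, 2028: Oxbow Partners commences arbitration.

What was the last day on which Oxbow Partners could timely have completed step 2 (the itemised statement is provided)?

May 4, 2028

The default notice is delivered on April 19, 2028; the 10-day comment period therefore ends April 29, 2028, and step 2 runs from that date. 5 days after April 29, 2028 is May 4, 2028.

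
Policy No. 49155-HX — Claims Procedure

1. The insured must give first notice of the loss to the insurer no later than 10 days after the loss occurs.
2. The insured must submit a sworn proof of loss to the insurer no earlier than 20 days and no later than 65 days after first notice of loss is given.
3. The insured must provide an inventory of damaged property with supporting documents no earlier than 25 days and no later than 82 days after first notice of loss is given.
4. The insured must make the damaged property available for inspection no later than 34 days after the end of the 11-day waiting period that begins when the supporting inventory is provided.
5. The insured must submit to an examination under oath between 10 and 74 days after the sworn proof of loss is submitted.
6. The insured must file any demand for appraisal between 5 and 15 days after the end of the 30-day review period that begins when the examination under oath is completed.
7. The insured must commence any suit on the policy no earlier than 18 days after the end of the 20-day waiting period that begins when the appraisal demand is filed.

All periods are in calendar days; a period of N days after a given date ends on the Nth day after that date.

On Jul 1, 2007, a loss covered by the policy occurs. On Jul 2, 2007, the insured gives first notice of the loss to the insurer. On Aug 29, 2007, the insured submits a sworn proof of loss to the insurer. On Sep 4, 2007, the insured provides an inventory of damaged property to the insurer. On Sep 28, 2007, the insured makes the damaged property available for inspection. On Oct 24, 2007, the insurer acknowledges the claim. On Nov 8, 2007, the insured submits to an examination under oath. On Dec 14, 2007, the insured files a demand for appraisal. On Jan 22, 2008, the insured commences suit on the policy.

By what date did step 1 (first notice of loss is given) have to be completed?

Step 1 runs from Jul 1, 2007, when the loss occurs. 10 days after Jul 1, 2007 is Jul 11, 2007.

Jul 11, 2007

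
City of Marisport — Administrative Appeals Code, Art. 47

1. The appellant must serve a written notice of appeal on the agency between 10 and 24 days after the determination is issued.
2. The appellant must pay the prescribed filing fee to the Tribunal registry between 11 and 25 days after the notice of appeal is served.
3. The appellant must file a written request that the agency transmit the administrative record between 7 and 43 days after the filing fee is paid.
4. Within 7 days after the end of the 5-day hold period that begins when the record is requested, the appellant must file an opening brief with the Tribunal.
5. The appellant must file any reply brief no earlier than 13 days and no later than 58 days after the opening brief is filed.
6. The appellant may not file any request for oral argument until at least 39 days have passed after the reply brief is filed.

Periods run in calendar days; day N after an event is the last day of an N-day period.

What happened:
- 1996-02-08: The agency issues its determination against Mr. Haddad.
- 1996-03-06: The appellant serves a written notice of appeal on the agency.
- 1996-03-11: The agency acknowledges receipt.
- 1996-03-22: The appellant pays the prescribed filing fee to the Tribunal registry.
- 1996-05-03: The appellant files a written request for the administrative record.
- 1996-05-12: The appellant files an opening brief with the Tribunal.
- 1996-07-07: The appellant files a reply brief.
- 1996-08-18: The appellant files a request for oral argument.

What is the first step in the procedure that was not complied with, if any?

Step 1

(1) the permitted window runs from 1996-02-08 + 10 = 1996-02-18 to 1996-02-08 + 24 = 1996-03-03; done 1996-03-06 — 3 days after the window closed.
That is the first point of non-compliance.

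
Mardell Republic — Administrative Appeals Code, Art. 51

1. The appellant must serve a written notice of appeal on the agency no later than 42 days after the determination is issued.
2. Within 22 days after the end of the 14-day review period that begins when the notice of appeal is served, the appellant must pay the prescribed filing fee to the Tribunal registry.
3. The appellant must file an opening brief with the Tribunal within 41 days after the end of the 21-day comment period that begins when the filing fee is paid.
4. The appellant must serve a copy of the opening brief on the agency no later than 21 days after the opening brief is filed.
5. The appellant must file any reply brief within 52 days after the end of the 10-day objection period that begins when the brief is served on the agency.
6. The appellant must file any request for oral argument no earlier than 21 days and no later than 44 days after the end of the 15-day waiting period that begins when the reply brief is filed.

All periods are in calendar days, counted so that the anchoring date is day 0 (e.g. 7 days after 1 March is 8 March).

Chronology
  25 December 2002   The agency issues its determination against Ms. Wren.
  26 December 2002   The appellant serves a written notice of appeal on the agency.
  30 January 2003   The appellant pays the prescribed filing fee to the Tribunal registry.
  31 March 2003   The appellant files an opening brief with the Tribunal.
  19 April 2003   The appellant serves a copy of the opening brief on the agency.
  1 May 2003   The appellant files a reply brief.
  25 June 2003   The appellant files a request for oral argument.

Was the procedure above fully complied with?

Yes

Step 1: 42 days after 25 December 2002 (when the determination is issued) is 5 February 2003; 26 December 2002 is within that limit.
Step 2: 22 days after 9 January 2003 (end of the 14-day review period, which began when the notice of appeal is served on 26 December 2002) is 31 January 2003; 30 January 2003 is within that limit.
Step 3: 41 days after 20 February 2003 (end of the 21-day comment period, which began when the filing fee is paid on 30 January 2003) is 2 April 2003; completed 31 March 2003, before the deadline.
Step 4: 21 days after 31 March 2003 (when the opening brief is filed) is 21 April 2003; done 19 April 2003 — timely.
Step 5: 52 days after 29 April 2003 (end of the 10-day objection period, which began when the brief is served on the agency on 19 April 2003) is 20 June 2003; completed 1 May 2003, before the deadline.
Step 6: the window is 21–44 days after 16 May 2003 (end of the 15-day waiting period, which began when the reply brief is filed on 1 May 2003), so 6 June 2003 through 29 June 2003; done 25 June 2003 — within the window.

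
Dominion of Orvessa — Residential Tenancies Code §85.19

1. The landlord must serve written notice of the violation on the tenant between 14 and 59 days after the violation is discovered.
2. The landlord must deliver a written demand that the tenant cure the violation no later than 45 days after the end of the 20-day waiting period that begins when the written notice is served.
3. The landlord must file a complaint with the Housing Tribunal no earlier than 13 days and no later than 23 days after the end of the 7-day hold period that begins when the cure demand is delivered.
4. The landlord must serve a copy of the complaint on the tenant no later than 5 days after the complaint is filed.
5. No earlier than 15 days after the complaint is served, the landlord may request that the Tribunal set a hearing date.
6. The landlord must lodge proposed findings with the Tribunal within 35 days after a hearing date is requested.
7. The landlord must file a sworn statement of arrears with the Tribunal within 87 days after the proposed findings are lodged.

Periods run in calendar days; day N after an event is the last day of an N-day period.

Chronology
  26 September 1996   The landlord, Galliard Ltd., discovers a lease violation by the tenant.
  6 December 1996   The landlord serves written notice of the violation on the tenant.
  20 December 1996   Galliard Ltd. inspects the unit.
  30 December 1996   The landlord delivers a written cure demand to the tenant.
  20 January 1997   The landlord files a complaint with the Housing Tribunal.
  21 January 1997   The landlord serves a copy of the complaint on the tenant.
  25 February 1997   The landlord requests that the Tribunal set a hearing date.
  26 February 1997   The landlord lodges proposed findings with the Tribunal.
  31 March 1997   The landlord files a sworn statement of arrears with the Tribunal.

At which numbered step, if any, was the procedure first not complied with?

Step 1 — 14 and 59 days from 26 September 1996 (when the violation is discovered) are 10 October 1996 and 24 November 1996 respectively; 6 December 1996 is 12 days past the end of the window.

Step 1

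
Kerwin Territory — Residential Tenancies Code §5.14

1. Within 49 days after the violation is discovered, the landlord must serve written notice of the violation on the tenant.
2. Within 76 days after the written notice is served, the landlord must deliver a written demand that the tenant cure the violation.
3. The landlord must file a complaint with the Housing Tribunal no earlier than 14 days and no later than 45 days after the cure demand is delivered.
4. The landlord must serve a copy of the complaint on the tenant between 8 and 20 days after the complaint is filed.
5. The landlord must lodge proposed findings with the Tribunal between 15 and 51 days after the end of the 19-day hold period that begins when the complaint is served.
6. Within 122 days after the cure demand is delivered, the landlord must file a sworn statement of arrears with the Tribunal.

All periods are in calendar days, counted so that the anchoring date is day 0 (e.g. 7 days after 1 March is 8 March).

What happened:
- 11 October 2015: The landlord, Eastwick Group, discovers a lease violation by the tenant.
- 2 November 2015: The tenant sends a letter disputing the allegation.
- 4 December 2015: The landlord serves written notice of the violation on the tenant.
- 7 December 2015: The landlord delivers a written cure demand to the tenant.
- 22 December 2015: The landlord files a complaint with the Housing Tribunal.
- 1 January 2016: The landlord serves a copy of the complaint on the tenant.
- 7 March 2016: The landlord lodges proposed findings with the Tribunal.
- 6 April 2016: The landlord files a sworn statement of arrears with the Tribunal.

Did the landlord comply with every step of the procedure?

Step 1 — counting 49 days from 11 October 2015 (when the violation is discovered) gives a deadline of 29 November 2015; 4 December 2015 misses that deadline by 5 days.
The procedure was therefore not followed at step 1.

No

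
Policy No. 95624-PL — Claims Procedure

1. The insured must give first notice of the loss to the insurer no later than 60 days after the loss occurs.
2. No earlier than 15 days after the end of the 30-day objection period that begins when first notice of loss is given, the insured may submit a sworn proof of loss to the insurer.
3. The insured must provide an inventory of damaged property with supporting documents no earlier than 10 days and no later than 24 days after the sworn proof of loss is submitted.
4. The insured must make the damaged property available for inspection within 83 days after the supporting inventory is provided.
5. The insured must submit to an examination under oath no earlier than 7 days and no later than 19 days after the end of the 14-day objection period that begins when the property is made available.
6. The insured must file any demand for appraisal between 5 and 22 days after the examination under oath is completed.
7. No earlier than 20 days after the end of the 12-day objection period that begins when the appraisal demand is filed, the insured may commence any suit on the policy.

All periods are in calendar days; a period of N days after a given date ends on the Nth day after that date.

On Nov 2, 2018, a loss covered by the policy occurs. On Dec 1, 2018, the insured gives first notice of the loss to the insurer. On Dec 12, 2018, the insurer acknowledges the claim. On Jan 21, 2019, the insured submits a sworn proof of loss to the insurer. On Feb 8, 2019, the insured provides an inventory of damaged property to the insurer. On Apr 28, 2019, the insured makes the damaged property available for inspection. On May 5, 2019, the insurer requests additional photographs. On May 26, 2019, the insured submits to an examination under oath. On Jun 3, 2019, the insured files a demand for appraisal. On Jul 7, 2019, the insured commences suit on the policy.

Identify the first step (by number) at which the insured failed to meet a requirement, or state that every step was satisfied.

None — every step was satisfied

Step 1: 60 days after Nov 2, 2018 (when the loss occurs) is Jan 1, 2019; done Dec 1, 2018 — timely.
Step 2: the earliest permitted date is 15 days after Dec 31, 2018 (end of the 30-day objection period, which began when first notice of loss is given on Dec 1, 2018), i.e. Jan 15, 2019; Jan 21, 2019 is on or after that date.
Step 3: the window is 10–24 days after Jan 21, 2019 (when the sworn proof of loss is submitted), so Jan 31, 2019 through Feb 14, 2019; done Feb 8, 2019, which is between those dates.
Step 4: 83 days after Feb 8, 2019 (when the supporting inventory is provided) is May 2, 2019; done Apr 28, 2019 — timely.
Step 5: the window is 7–19 days after May 12, 2019 (end of the 14-day objection period, which began when the property is made available on Apr 28, 2019), so May 19, 2019 through May 31, 2019; done May 26, 2019 — within the window.
Step 6: the window is 5–22 days after May 26, 2019 (when the examination under oath is completed), so May 31, 2019 through Jun 17, 2019; done Jun 3, 2019 — within the window.
Step 7: the earliest permitted date is 20 days after Jun 15, 2019 (end of the 12-day objection period, which began when the appraisal demand is filed on Jun 3, 2019), i.e. Jul 5, 2019; done Jul 7, 2019 — permitted.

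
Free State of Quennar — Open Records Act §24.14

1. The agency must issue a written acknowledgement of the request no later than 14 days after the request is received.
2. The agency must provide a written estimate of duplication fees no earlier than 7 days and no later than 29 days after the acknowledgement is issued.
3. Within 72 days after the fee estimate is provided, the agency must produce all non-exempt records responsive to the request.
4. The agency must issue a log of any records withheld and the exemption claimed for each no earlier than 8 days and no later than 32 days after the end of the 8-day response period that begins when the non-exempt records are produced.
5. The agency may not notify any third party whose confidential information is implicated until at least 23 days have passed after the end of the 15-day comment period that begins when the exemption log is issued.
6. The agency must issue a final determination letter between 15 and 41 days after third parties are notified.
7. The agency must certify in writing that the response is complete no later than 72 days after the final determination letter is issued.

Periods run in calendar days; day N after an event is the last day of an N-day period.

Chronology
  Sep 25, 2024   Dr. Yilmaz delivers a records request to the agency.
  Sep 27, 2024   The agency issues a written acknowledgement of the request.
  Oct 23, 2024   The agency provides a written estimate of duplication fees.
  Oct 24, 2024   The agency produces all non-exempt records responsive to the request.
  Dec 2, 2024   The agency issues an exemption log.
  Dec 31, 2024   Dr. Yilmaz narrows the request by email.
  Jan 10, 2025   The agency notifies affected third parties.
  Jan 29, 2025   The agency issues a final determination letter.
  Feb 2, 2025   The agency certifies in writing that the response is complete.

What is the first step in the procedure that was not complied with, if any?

Step 1 — counting 14 days from Sep 25, 2024 (when the request is received) gives a deadline of Oct 9, 2024; Sep 27, 2024 is within that limit.
Step 2 — 7 and 29 days from Sep 27, 2024 (when the acknowledgement is issued) are Oct 4, 2024 and Oct 26, 2024 respectively; done Oct 23, 2024 — within the window.
Step 3 — counting 72 days from Oct 23, 2024 (when the fee estimate is provided) gives a deadline of Jan 3, 2025; Oct 24, 2024 is within that limit.
Step 4 — 8 and 32 days from Nov 1, 2024 (end of the 8-day response period, which began when the non-exempt records are produced on Oct 24, 2024) are Nov 9, 2024 and Dec 3, 2024 respectively; Dec 2, 2024 falls inside that range.
Step 5 — must wait 23 days from Dec 17, 2024 (end of the 15-day comment period, which began when the exemption log is issued on Dec 2, 2024), so not before Jan 9, 2025; Jan 10, 2025 is on or after that date.
Step 6 — 15 and 41 days from Jan 10, 2025 (when third parties are notified) are Jan 25, 2025 and Feb 20, 2025 respectively; done Jan 29, 2025, which is between those dates.
Step 7 — counting 72 days from Jan 29, 2025 (when the final determination letter is issued) gives a deadline of Apr 11, 2025; Feb 2, 2025 is within that limit.

None — every step was satisfied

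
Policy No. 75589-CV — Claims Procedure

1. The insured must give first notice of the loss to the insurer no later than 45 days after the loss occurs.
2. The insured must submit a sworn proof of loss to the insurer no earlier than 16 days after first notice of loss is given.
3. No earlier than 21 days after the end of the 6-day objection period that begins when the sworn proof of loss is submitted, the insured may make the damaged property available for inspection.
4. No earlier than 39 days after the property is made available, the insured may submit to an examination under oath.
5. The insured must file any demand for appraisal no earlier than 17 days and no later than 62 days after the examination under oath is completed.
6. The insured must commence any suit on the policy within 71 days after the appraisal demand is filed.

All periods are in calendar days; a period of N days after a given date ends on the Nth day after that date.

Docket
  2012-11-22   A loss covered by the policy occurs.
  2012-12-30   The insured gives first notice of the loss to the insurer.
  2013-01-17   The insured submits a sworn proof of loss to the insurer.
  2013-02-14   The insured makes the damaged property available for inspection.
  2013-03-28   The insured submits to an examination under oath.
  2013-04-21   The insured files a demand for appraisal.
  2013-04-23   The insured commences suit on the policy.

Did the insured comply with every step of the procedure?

(1) due by 2012-11-22 + 45 days = 2013-01-06; done 2012-12-30 — timely.
(2) permitted from 2012-12-30 + 16 days = 2013-01-15 onward; done 2013-01-17 — permitted.
(3) permitted from 2013-01-23 + 21 days = 2013-02-13 onward; 2013-02-14 is on or after that date.
(4) permitted from 2013-02-14 + 39 days = 2013-03-25 onward; done 2013-03-28, after the minimum wait.
(5) the permitted window runs from 2013-03-28 + 17 = 2013-04-14 to 2013-03-28 + 62 = 2013-05-29; done 2013-04-21 — within the window.
(6) due by 2013-04-21 + 71 days = 2013-07-01; completed 2013-04-23, before the deadline.

Yes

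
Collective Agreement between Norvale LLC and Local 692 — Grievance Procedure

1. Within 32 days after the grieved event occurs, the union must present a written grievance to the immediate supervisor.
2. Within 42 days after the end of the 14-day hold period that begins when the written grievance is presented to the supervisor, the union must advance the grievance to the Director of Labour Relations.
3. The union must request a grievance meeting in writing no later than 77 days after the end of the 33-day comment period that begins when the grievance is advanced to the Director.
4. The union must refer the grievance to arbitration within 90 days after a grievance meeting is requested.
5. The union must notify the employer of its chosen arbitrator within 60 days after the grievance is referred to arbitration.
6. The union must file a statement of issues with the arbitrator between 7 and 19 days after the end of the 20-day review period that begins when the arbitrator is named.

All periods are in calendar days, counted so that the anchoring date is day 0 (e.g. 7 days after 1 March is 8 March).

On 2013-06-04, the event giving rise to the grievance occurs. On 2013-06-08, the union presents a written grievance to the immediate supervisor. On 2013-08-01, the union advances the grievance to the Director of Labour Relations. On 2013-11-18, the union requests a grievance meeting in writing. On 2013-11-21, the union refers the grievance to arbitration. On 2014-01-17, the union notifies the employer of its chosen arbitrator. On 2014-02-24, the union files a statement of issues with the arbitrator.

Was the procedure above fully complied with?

Step 1 — counting 32 days from 2013-06-04 (when the grieved event occurs) gives a deadline of 2013-07-06; completed 2013-06-08, before the deadline.
Step 2 — counting 42 days from 2013-06-22 (end of the 14-day hold period, which began when the written grievance is presented to the supervisor on 2013-06-08) gives a deadline of 2013-08-03; done 2013-08-01 — timely.
Step 3 — counting 77 days from 2013-09-03 (end of the 33-day comment period, which began when the grievance is advanced to the Director on 2013-08-01) gives a deadline of 2013-11-19; completed 2013-11-18, before the deadline.
Step 4 — counting 90 days from 2013-11-18 (when a grievance meeting is requested) gives a deadline of 2014-02-16; done 2013-11-21 — timely.
Step 5 — counting 60 days from 2013-11-21 (when the grievance is referred to arbitration) gives a deadline of 2014-01-20; completed 2014-01-17, before the deadline.
Step 6 — 7 and 19 days from 2014-02-06 (end of the 20-day review period, which began when the arbitrator is named on 2014-01-17) are 2014-02-13 and 2014-02-25 respectively; done 2014-02-24 — within the window.

Yes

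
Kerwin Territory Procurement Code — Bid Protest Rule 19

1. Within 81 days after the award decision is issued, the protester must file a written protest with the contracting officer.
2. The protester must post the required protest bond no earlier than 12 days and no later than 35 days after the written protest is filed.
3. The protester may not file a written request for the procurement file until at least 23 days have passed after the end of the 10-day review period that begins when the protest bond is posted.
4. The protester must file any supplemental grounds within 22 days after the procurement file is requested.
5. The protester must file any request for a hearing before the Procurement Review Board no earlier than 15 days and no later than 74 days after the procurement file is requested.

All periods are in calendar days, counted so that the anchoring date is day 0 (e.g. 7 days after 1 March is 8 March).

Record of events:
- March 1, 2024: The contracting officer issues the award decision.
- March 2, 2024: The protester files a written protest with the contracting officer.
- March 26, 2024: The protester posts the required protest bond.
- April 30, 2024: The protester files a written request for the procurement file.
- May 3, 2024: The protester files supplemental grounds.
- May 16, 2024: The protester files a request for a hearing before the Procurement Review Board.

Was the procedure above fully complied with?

Yes

(1) due by March 1, 2024 + 81 days = May 21, 2024; done March 2, 2024 — timely.
(2) the permitted window runs from March 2, 2024 + 12 = March 14, 2024 to March 2, 2024 + 35 = April 6, 2024; done March 26, 2024 — within the window.
(3) permitted from April 5, 2024 + 23 days = April 28, 2024 onward; done April 30, 2024, after the minimum wait.
(4) due by April 30, 2024 + 22 days = May 22, 2024; May 3, 2024 is within that limit.
(5) the permitted window runs from April 30, 2024 + 15 = May 15, 2024 to April 30, 2024 + 74 = July 13, 2024; May 16, 2024 falls inside that range.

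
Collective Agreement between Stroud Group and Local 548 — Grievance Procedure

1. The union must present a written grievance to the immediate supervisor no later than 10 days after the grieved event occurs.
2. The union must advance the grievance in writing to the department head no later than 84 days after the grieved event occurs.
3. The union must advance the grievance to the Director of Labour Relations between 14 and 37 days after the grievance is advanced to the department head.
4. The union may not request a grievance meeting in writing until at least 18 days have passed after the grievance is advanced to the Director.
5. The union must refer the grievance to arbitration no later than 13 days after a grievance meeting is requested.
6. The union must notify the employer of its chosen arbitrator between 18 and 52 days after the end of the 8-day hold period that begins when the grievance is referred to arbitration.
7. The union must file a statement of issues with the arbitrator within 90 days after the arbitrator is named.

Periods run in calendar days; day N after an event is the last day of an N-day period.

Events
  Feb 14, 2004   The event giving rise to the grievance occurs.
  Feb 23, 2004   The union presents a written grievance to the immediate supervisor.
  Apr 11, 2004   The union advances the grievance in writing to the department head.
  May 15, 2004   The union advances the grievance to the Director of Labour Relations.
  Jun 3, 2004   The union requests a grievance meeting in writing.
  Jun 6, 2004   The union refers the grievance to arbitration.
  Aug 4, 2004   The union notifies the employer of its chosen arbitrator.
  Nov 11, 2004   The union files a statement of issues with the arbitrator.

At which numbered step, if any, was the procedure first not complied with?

Step 1: 10 days after Feb 14, 2004 (when the grieved event occurs) is Feb 24, 2004; done Feb 23, 2004 — timely.
Step 2: 84 days after Feb 14, 2004 (when the grieved event occurs) is May 8, 2004; done Apr 11, 2004 — timely.
Step 3: the window is 14–37 days after Apr 11, 2004 (when the grievance is advanced to the department head), so Apr 25, 2004 through May 18, 2004; May 15, 2004 falls inside that range.
Step 4: the earliest permitted date is 18 days after May 15, 2004 (when the grievance is advanced to the Director), i.e. Jun 2, 2004; Jun 3, 2004 is on or after that date.
Step 5: 13 days after Jun 3, 2004 (when a grievance meeting is requested) is Jun 16, 2004; done Jun 6, 2004 — timely.
Step 6: the window is 18–52 days after Jun 14, 2004 (end of the 8-day hold period, which began when the grievance is referred to arbitration on Jun 6, 2004), so Jul 2, 2004 through Aug 5, 2004; Aug 4, 2004 falls inside that range.
Step 7: 90 days after Aug 4, 2004 (when the arbitrator is named) is Nov 2, 2004; Nov 11, 2004 misses that deadline by 9 days.
The analysis stops there.

Step 7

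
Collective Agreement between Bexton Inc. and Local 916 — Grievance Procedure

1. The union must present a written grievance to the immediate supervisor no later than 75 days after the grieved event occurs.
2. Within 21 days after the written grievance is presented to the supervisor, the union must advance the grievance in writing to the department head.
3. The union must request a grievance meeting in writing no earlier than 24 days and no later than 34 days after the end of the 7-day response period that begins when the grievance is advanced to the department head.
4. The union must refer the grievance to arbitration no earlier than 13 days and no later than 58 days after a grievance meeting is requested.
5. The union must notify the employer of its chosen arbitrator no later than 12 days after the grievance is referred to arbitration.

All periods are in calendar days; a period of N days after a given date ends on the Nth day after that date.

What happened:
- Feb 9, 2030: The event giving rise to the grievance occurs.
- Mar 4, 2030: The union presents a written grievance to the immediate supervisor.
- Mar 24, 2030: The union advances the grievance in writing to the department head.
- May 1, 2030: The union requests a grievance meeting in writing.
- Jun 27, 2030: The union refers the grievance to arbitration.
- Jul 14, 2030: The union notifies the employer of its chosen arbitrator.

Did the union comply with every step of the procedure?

No

(1) due by Feb 9, 2030 + 75 days = Apr 25, 2030; Mar 4, 2030 is within that limit.
(2) due by Mar 4, 2030 + 21 days = Mar 25, 2030; Mar 24, 2030 is within that limit.
(3) the permitted window runs from Mar 31, 2030 + 24 = Apr 24, 2030 to Mar 31, 2030 + 34 = May 4, 2030; May 1, 2030 falls inside that range.
(4) the permitted window runs from May 1, 2030 + 13 = May 14, 2030 to May 1, 2030 + 58 = Jun 28, 2030; Jun 27, 2030 falls inside that range.
(5) due by Jun 27, 2030 + 12 days = Jul 9, 2030; Jul 14, 2030 misses that deadline by 5 days.
The analysis stops there.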